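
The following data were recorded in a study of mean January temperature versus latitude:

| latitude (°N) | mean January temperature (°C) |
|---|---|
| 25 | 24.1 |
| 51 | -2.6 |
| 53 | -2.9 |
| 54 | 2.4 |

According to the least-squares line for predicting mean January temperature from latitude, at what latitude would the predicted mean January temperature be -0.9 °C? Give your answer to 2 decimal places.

52.66

n = 4, Σx = 183, Σy = 21, Σxy = 445.8, Σx² = 8951
Sxx = Σx² − (Σx)²/n = 8951 − 8372.25 = 578.75
Sxy = Σxy − (Σx)(Σy)/n = 445.8 − 960.75 = -514.95
b = Sxy/Sxx = -514.95/578.75 = -0.889762
a = ȳ − b·x̄ = 5.25 − (-0.889762)·45.75 = 45.956631
Set a + b·x = -0.9: x = (-0.9 − 45.956631) / (-0.889762) = 52.661957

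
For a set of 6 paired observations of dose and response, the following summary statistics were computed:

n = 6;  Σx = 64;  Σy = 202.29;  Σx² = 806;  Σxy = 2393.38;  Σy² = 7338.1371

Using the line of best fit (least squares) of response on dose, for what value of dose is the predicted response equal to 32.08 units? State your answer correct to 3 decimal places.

9.811

Sxx = Σx² − (Σx)²/n = 806 − 682.666667 = 123.333333
Sxy = Σxy − (Σx)(Σy)/n = 2393.38 − 2157.76 = 235.62
b = Sxy/Sxx = 235.62/123.333333 = 1.910432
a = ȳ − b·x̄ = 33.715 − 1.910432·10.666667 = 13.337054
Set a + b·x = 32.08: x = (32.08 − 13.337054) / 1.910432 = 9.810839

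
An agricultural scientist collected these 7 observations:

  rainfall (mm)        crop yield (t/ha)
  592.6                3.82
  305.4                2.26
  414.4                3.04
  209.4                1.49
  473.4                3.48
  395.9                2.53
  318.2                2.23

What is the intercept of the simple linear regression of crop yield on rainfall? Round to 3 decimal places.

0.256

n = 7, Σx = 2709.3, Σy = 18.85, Σxy = 7884.363, Σx² = 1142115.25
Sxx = Σx² − (Σx)²/n = 1142115.25 − 1048615.212857 = 93500.037143
Sxy = Σxy − (Σx)(Σy)/n = 7884.363 − 7295.757857 = 588.605143
b = Sxy/Sxx = 588.605143/93500.037143 = 0.006295
a = ȳ − b·x̄ = 2.692857 − 0.006295·387.042857 = 0.256330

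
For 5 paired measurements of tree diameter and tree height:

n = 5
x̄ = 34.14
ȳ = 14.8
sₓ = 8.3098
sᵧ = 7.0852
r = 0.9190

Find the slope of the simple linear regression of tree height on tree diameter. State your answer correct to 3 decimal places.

0.784

b = r · sᵧ/sₓ = 0.919 · 7.0852/8.3098 = 0.783569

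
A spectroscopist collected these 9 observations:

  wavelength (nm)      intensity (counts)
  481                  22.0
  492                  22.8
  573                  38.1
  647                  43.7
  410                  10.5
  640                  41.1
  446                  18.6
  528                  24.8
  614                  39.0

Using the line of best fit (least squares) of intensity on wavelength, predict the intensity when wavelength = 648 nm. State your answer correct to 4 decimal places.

n = 9, Σx = 4831, Σy = 260.6, Σxy = 147849.8, Σx² = 2652759
Sxx = Σx² − (Σx)²/n = 2652759 − 2593173.444444 = 59585.555556
Sxy = Σxy − (Σx)(Σy)/n = 147849.8 − 139884.288889 = 7965.511111
b = Sxy/Sxx = 7965.511111/59585.555556 = 0.133682
a = ȳ − b·x̄ = 28.955556 − 0.133682·536.777778 = -42.801925
ŷ(648) = a + b·648 = -42.801925 + 0.133682·648 = 43.823955

43.8240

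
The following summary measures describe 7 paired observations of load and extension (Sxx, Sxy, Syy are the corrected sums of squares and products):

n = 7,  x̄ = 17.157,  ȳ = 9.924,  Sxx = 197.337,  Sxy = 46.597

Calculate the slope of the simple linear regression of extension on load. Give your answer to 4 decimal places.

b = Sxy/Sxx = 46.597/197.337 = 0.236129

0.2361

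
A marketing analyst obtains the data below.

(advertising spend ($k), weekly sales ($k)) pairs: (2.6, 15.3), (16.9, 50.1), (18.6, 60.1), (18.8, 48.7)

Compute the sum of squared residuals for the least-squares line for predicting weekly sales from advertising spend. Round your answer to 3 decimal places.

n = 4, Σx = 56.9, Σy = 174.2, Σxy = 2919.89, Σx² = 991.77, Σy² = 8727.8
Sxx = Σx² − (Σx)²/n = 991.77 − 809.4025 = 182.3675
Sxy = Σxy − (Σx)(Σy)/n = 2919.89 − 2477.995 = 441.895
Syy = Σy² − (Σy)²/n = 8727.8 − 7586.41 = 1141.39
b = Sxy/Sxx = 441.895/182.3675 = 2.423102
SSE = Syy − b·Sxy = 1141.39 − 2.423102·441.895 = 70.633473

70.633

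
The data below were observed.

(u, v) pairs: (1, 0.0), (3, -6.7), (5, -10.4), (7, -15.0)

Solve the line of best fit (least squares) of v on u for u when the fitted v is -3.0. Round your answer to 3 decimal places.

n = 4, Σx = 16, Σy = -32.1, Σxy = -177.1, Σx² = 84
Sxx = Σx² − (Σx)²/n = 84 − 64 = 20
Sxy = Σxy − (Σx)(Σy)/n = -177.1 − (-128.4) = -48.7
b = Sxy/Sxx = -48.7/20 = -2.435
a = ȳ − b·x̄ = -8.025 − (-2.435)·4 = 1.715
Set a + b·x = -3.0: x = (-3.0 − 1.715) / (-2.435) = 1.936345

1.936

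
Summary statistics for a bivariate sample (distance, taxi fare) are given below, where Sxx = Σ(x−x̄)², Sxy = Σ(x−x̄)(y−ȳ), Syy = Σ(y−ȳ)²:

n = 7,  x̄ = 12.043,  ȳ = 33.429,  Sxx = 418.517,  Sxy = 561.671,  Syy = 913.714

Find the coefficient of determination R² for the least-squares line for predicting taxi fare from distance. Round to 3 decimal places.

R² = Sxy²/(Sxx·Syy) = (561.671)²/(418.517·913.714) = 0.824975

0.825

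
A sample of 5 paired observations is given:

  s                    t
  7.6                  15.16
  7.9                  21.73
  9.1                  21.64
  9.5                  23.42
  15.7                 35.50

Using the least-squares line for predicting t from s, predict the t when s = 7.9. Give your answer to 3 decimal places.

n = 5, Σx = 49.8, Σy = 117.45, Σxy = 1263.647, Σx² = 539.72
Sxx = Σx² − (Σx)²/n = 539.72 − 496.008 = 43.712
Sxy = Σxy − (Σx)(Σy)/n = 1263.647 − 1169.802 = 93.845
b = Sxy/Sxx = 93.845/43.712 = 2.146893
a = ȳ − b·x̄ = 23.49 − 2.146893·9.96 = 2.106943
ŷ(7.9) = a + b·7.9 = 2.106943 + 2.146893·7.9 = 19.067400

19.067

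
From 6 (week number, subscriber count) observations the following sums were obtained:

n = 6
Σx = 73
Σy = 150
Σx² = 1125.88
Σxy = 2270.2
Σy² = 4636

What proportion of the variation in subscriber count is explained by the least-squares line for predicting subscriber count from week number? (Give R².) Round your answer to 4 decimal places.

0.9411

Sxx = Σx² − (Σx)²/n = 1125.88 − 888.166667 = 237.713333
Sxy = Σxy − (Σx)(Σy)/n = 2270.2 − 1825 = 445.2
Syy = Σy² − (Σy)²/n = 4636 − 3750 = 886
R² = Sxy²/(Sxx·Syy) = (445.2)²/(237.713333·886) = 0.941072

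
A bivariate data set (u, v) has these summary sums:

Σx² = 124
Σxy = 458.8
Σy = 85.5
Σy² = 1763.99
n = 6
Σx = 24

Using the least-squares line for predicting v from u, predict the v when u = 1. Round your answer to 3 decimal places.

1.736

Sxx = Σx² − (Σx)²/n = 124 − 96 = 28
Sxy = Σxy − (Σx)(Σy)/n = 458.8 − 342 = 116.8
b = Sxy/Sxx = 116.8/28 = 4.171429
a = ȳ − b·x̄ = 14.25 − 4.171429·4 = -2.435714
ŷ(1) = a + b·1 = -2.435714 + 4.171429·1 = 1.735714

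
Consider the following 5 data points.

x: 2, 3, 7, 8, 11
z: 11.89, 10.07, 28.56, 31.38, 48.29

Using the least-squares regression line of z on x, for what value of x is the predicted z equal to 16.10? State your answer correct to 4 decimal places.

3.8214

n = 5, Σx = 31, Σy = 130.19, Σxy = 1036.14, Σx² = 247
Sxx = Σx² − (Σx)²/n = 247 − 192.2 = 54.8
Sxy = Σxy − (Σx)(Σy)/n = 1036.14 − 807.178 = 228.962
b = Sxy/Sxx = 228.962/54.8 = 4.178139
a = ȳ − b·x̄ = 26.038 − 4.178139·6.2 = 0.133540
Set a + b·x = 16.10: x = (16.10 − 0.133540) / 4.178139 = 3.821429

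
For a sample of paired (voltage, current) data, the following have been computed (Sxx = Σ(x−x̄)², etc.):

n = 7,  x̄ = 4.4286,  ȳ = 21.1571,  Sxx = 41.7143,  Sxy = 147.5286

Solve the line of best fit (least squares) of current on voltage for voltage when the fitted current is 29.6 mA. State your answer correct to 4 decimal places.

6.8159

b = Sxy/Sxx = 147.5286/41.7143 = 3.536643
a = ȳ − b·x̄ = 21.1571 − 3.536643·4.4286 = 5.494721
Set a + b·x = 29.6: x = (29.6 − 5.494721) / 3.536643 = 6.815864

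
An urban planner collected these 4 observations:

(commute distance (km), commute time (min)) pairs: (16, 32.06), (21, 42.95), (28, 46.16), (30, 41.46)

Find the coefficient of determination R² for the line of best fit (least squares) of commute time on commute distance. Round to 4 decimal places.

n = 4, Σx = 95, Σy = 162.63, Σxy = 3951.19, Σx² = 2381, Σy² = 6722.2233
Sxx = Σx² − (Σx)²/n = 2381 − 2256.25 = 124.75
Sxy = Σxy − (Σx)(Σy)/n = 3951.19 − 3862.4625 = 88.7275
Syy = Σy² − (Σy)²/n = 6722.2233 − 6612.129225 = 110.094075
R² = Sxy²/(Sxx·Syy) = (88.7275)²/(124.75·110.094075) = 0.573208

0.5732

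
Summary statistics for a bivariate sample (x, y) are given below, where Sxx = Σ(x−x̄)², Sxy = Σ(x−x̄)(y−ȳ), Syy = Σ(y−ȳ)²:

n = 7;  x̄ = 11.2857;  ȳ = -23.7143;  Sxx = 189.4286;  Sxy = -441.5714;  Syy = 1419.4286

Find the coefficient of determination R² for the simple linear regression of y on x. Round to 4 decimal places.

R² = Sxy²/(Sxx·Syy) = (-441.5714)²/(189.4286·1419.4286) = 0.725175

0.7252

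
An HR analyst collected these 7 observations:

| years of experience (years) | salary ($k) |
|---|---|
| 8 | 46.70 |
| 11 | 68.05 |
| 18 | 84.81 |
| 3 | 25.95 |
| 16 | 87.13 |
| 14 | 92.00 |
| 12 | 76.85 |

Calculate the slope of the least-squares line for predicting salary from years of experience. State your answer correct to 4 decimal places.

4.5008

n = 7, Σx = 82, Σy = 481.49, Σxy = 6330.86, Σx² = 1114
Sxx = Σx² − (Σx)²/n = 1114 − 960.571429 = 153.428571
Sxy = Σxy − (Σx)(Σy)/n = 6330.86 − 5640.311429 = 690.548571
b = Sxy/Sxx = 690.548571/153.428571 = 4.500782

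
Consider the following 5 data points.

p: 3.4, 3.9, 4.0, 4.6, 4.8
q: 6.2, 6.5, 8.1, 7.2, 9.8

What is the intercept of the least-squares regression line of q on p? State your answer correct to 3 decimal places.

n = 5, Σx = 20.7, Σy = 37.8, Σxy = 158.99, Σx² = 86.97
Sxx = Σx² − (Σx)²/n = 86.97 − 85.698 = 1.272
Sxy = Σxy − (Σx)(Σy)/n = 158.99 − 156.492 = 2.498
b = Sxy/Sxx = 2.498/1.272 = 1.963836
a = ȳ − b·x̄ = 7.56 − 1.963836·4.14 = -0.570283

-0.570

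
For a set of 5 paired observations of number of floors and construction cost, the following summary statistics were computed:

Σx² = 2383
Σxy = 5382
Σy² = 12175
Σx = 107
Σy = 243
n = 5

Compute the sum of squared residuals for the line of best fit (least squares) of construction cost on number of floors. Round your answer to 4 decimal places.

Sxx = Σx² − (Σx)²/n = 2383 − 2289.8 = 93.2
Sxy = Σxy − (Σx)(Σy)/n = 5382 − 5200.2 = 181.8
Syy = Σy² − (Σy)²/n = 12175 − 11809.8 = 365.2
b = Sxy/Sxx = 181.8/93.2 = 1.950644
SSE = Syy − b·Sxy = 365.2 − 1.950644·181.8 = 10.572961

10.5730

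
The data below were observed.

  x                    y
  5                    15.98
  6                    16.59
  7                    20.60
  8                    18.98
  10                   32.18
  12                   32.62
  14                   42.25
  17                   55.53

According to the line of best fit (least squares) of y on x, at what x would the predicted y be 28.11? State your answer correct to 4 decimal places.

n = 8, Σx = 79, Σy = 234.73, Σxy = 2724.23, Σx² = 903
Sxx = Σx² − (Σx)²/n = 903 − 780.125 = 122.875
Sxy = Σxy − (Σx)(Σy)/n = 2724.23 − 2317.95875 = 406.27125
b = Sxy/Sxx = 406.27125/122.875 = 3.306378
a = ȳ − b·x̄ = 29.34125 − 3.306378·9.875 = -3.309237
Set a + b·x = 28.11: x = (28.11 − (-3.309237)) / 3.306378 = 9.502614

9.5026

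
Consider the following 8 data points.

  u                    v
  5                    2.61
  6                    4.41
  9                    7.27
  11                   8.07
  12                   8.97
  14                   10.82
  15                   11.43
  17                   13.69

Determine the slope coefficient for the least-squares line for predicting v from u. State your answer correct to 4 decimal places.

0.8562

n = 8, Σx = 89, Σy = 67.27, Σxy = 857.01, Σx² = 1117
Sxx = Σx² − (Σx)²/n = 1117 − 990.125 = 126.875
Sxy = Σxy − (Σx)(Σy)/n = 857.01 − 748.37875 = 108.63125
b = Sxy/Sxx = 108.63125/126.875 = 0.856207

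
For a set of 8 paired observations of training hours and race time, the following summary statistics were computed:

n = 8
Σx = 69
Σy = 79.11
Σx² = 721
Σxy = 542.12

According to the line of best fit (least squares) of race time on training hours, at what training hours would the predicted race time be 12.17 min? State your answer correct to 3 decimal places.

6.577

Sxx = Σx² − (Σx)²/n = 721 − 595.125 = 125.875
Sxy = Σxy − (Σx)(Σy)/n = 542.12 − 682.32375 = -140.20375
b = Sxy/Sxx = -140.20375/125.875 = -1.113833
a = ȳ − b·x̄ = 9.88875 − (-1.113833)·8.625 = 19.495561
Set a + b·x = 12.17: x = (12.17 − 19.495561) / (-1.113833) = 6.576893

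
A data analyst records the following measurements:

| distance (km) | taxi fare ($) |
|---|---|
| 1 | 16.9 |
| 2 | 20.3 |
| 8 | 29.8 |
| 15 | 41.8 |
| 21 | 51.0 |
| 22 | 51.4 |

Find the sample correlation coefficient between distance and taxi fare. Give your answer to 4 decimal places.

n = 6, Σx = 69, Σy = 211.2, Σxy = 3124.7, Σx² = 1219, Σy² = 8575.94
Sxx = Σx² − (Σx)²/n = 1219 − 793.5 = 425.5
Sxy = Σxy − (Σx)(Σy)/n = 3124.7 − 2428.8 = 695.9
Syy = Σy² − (Σy)²/n = 8575.94 − 7434.24 = 1141.7
r = Sxy/√(Sxx·Syy) = 695.9/√(485793.35) = 695.9/696.988773 = 0.998438

0.9984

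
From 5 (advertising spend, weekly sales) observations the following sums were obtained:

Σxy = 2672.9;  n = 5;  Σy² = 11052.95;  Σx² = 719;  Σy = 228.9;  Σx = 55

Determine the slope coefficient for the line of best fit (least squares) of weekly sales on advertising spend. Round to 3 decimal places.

1.360

Sxx = Σx² − (Σx)²/n = 719 − 605 = 114
Sxy = Σxy − (Σx)(Σy)/n = 2672.9 − 2517.9 = 155
b = Sxy/Sxx = 155/114 = 1.359649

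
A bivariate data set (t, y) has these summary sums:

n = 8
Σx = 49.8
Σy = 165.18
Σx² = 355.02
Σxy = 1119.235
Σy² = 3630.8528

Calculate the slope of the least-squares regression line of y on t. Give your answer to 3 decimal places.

Sxx = Σx² − (Σx)²/n = 355.02 − 310.005 = 45.015
Sxy = Σxy − (Σx)(Σy)/n = 1119.235 − 1028.2455 = 90.9895
b = Sxy/Sxx = 90.9895/45.015 = 2.021315

2.021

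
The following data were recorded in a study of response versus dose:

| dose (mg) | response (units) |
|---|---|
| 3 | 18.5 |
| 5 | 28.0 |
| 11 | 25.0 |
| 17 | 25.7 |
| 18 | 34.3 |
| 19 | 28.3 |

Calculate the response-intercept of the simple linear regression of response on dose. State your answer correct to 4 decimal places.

n = 6, Σx = 73, Σy = 159.8, Σxy = 2062.5, Σx² = 1129
Sxx = Σx² − (Σx)²/n = 1129 − 888.166667 = 240.833333
Sxy = Σxy − (Σx)(Σy)/n = 2062.5 − 1944.233333 = 118.266667
b = Sxy/Sxx = 118.266667/240.833333 = 0.491073
a = ȳ − b·x̄ = 26.633333 − 0.491073·12.166667 = 20.658616

20.6586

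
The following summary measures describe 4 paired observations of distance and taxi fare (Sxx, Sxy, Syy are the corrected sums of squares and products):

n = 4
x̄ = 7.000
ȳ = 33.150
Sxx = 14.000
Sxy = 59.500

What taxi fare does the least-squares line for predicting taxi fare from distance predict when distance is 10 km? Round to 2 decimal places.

45.90

b = Sxy/Sxx = 59.5/14 = 4.25
a = ȳ − b·x̄ = 33.15 − 4.25·7 = 3.4
ŷ(10) = a + b·10 = 3.4 + 4.25·10 = 45.9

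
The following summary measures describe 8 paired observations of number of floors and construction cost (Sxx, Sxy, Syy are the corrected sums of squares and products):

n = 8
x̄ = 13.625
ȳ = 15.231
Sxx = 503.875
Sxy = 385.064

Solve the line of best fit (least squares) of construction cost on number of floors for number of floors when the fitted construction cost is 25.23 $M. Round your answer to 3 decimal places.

b = Sxy/Sxx = 385.064/503.875 = 0.764205
a = ȳ − b·x̄ = 15.231 − 0.764205·13.625 = 4.818701
Set a + b·x = 25.23: x = (25.23 − 4.818701) / 0.764205 = 26.709179

26.709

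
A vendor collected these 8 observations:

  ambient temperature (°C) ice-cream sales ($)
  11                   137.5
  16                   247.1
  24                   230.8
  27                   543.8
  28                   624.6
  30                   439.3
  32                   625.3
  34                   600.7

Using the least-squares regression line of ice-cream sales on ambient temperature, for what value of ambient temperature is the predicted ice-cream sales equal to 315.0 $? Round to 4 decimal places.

n = 8, Σx = 202, Σy = 3449.1, Σxy = 96789.1, Σx² = 5546
Sxx = Σx² − (Σx)²/n = 5546 − 5100.5 = 445.5
Sxy = Σxy − (Σx)(Σy)/n = 96789.1 − 87089.775 = 9699.325
b = Sxy/Sxx = 9699.325/445.5 = 21.771773
a = ȳ − b·x̄ = 431.1375 − 21.771773·25.25 = -118.599776
Set a + b·x = 315.0: x = (315.0 − (-118.599776)) / 21.771773 = 19.915685

19.9157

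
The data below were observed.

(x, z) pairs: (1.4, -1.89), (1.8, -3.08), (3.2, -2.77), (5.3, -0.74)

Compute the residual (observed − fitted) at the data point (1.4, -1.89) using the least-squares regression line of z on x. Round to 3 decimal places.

n = 4, Σx = 11.7, Σy = -8.48, Σxy = -20.976, Σx² = 43.53
Sxx = Σx² − (Σx)²/n = 43.53 − 34.2225 = 9.3075
Sxy = Σxy − (Σx)(Σy)/n = -20.976 − (-24.804) = 3.828
b = Sxy/Sxx = 3.828/9.3075 = 0.411281
a = ȳ − b·x̄ = -2.12 − 0.411281·2.925 = -3.322998
ŷ(1.4) = -3.322998 + 0.411281·1.4 = -2.747204
residual = y − ŷ = -1.89 − (-2.747204) = 0.857204

0.857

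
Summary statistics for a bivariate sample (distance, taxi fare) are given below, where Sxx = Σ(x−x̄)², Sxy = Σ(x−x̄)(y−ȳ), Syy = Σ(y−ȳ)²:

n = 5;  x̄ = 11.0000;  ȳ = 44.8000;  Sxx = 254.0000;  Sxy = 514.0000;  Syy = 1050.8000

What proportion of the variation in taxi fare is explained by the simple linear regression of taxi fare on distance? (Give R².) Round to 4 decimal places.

R² = Sxy²/(Sxx·Syy) = (514)²/(254·1050.8) = 0.989857

0.9899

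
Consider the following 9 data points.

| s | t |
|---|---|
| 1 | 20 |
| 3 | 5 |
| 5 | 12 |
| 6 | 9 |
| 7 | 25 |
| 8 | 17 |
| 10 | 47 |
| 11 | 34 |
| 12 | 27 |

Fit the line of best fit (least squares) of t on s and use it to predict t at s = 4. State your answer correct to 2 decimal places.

n = 9, Σx = 63, Σy = 196, Σxy = 1628, Σx² = 549
Sxx = Σx² − (Σx)²/n = 549 − 441 = 108
Sxy = Σxy − (Σx)(Σy)/n = 1628 − 1372 = 256
b = Sxy/Sxx = 256/108 = 2.370370
a = ȳ − b·x̄ = 21.777778 − 2.370370·7 = 5.185185
ŷ(4) = a + b·4 = 5.185185 + 2.370370·4 = 14.666667

14.67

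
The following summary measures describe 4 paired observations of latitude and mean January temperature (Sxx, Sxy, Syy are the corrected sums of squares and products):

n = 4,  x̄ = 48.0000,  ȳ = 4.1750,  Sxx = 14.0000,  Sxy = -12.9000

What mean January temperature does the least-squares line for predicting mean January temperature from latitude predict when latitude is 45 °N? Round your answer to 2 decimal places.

6.94

b = Sxy/Sxx = -12.9/14 = -0.921429
a = ȳ − b·x̄ = 4.175 − (-0.921429)·48 = 48.403571
ŷ(45) = a + b·45 = 48.403571 + (-0.921429)·45 = 6.939286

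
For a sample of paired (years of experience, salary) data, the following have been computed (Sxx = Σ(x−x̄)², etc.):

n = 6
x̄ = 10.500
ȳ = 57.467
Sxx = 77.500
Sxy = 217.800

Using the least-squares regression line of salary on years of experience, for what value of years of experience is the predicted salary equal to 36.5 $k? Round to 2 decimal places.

3.04

b = Sxy/Sxx = 217.8/77.5 = 2.810323
a = ȳ − b·x̄ = 57.467 − 2.810323·10.5 = 27.958613
Set a + b·x = 36.5: x = (36.5 − 27.958613) / 2.810323 = 3.039291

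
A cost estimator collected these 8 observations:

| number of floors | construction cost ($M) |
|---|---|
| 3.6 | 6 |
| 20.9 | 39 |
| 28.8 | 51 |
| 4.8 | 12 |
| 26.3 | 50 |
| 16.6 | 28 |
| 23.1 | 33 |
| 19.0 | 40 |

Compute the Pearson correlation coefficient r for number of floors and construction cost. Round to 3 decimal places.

n = 8, Σx = 143.1, Σy = 259, Σxy = 5665.2, Σx² = 3164.11, Σy² = 10275
Sxx = Σx² − (Σx)²/n = 3164.11 − 2559.70125 = 604.40875
Sxy = Σxy − (Σx)(Σy)/n = 5665.2 − 4632.8625 = 1032.3375
Syy = Σy² − (Σy)²/n = 10275 − 8385.125 = 1889.875
r = Sxy/√(Sxx·Syy) = 1032.3375/√(1142256.986406) = 1032.3375/1068.764233 = 0.965917

0.966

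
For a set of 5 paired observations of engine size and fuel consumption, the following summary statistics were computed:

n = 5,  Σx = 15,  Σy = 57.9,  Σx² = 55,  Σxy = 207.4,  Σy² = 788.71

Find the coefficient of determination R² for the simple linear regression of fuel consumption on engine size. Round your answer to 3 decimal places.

Sxx = Σx² − (Σx)²/n = 55 − 45 = 10
Sxy = Σxy − (Σx)(Σy)/n = 207.4 − 173.7 = 33.7
Syy = Σy² − (Σy)²/n = 788.71 − 670.482 = 118.228
R² = Sxy²/(Sxx·Syy) = (33.7)²/(10·118.228) = 0.960593

0.961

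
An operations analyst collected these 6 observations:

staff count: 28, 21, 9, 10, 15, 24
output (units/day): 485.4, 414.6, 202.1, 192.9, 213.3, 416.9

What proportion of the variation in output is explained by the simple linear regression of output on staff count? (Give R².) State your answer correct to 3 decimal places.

0.929

n = 6, Σx = 107, Σy = 1925.2, Σxy = 39250.8, Σx² = 2207, Σy² = 704863.64
Sxx = Σx² − (Σx)²/n = 2207 − 1908.166667 = 298.833333
Sxy = Σxy − (Σx)(Σy)/n = 39250.8 − 34332.733333 = 4918.066667
Syy = Σy² − (Σy)²/n = 704863.64 − 617732.506667 = 87131.133333
R² = Sxy²/(Sxx·Syy) = (4918.066667)²/(298.833333·87131.133333) = 0.928937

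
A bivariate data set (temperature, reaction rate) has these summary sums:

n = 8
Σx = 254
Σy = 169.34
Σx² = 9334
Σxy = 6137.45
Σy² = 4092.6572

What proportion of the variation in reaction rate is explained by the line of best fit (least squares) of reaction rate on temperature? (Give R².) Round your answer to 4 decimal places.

0.8975

Sxx = Σx² − (Σx)²/n = 9334 − 8064.5 = 1269.5
Sxy = Σxy − (Σx)(Σy)/n = 6137.45 − 5376.545 = 760.905
Syy = Σy² − (Σy)²/n = 4092.6572 − 3584.50445 = 508.15275
R² = Sxy²/(Sxx·Syy) = (760.905)²/(1269.5·508.15275) = 0.897499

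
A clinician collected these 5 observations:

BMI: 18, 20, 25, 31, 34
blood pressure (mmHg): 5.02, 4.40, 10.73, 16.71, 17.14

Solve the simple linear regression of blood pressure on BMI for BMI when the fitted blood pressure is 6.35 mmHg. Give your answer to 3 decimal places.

20.497

n = 5, Σx = 128, Σy = 54, Σxy = 1547.38, Σx² = 3466
Sxx = Σx² − (Σx)²/n = 3466 − 3276.8 = 189.2
Sxy = Σxy − (Σx)(Σy)/n = 1547.38 − 1382.4 = 164.98
b = Sxy/Sxx = 164.98/189.2 = 0.871987
a = ȳ − b·x̄ = 10.8 − 0.871987·25.6 = -11.522875
Set a + b·x = 6.35: x = (6.35 − (-11.522875)) / 0.871987 = 20.496715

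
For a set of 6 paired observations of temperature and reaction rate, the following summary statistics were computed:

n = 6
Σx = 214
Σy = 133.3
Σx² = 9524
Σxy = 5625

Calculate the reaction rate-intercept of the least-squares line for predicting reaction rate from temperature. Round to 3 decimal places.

Sxx = Σx² − (Σx)²/n = 9524 − 7632.666667 = 1891.333333
Sxy = Σxy − (Σx)(Σy)/n = 5625 − 4754.366667 = 870.633333
b = Sxy/Sxx = 870.633333/1891.333333 = 0.460328
a = ȳ − b·x̄ = 22.216667 − 0.460328·35.666667 = 5.798308

5.798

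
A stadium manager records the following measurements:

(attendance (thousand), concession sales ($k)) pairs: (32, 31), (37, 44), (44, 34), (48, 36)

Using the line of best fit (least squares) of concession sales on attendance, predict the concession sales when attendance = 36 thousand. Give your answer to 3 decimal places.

36.034

n = 4, Σx = 161, Σy = 145, Σxy = 5844, Σx² = 6633
Sxx = Σx² − (Σx)²/n = 6633 − 6480.25 = 152.75
Sxy = Σxy − (Σx)(Σy)/n = 5844 − 5836.25 = 7.75
b = Sxy/Sxx = 7.75/152.75 = 0.050736
a = ȳ − b·x̄ = 36.25 − 0.050736·40.25 = 34.207856
ŷ(36) = a + b·36 = 34.207856 + 0.050736·36 = 36.034370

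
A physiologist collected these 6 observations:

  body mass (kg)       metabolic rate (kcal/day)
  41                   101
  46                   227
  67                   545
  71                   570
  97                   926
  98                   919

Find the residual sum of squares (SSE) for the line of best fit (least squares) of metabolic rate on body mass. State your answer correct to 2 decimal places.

3926.07

n = 6, Σx = 420, Σy = 3288, Σxy = 271452, Σx² = 32340, Σy² = 2385692
Sxx = Σx² − (Σx)²/n = 32340 − 29400 = 2940
Sxy = Σxy − (Σx)(Σy)/n = 271452 − 230160 = 41292
Syy = Σy² − (Σy)²/n = 2385692 − 1801824 = 583868
b = Sxy/Sxx = 41292/2940 = 14.044898
SSE = Syy − b·Sxy = 583868 − 14.044898·41292 = 3926.073469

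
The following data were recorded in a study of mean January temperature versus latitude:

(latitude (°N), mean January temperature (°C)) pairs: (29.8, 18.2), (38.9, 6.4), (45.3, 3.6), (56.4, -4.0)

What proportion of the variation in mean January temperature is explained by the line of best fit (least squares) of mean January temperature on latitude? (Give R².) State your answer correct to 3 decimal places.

n = 4, Σx = 170.4, Σy = 24.2, Σxy = 728.8, Σx² = 7634.3, Σy² = 401.16
Sxx = Σx² − (Σx)²/n = 7634.3 − 7259.04 = 375.26
Sxy = Σxy − (Σx)(Σy)/n = 728.8 − 1030.92 = -302.12
Syy = Σy² − (Σy)²/n = 401.16 − 146.41 = 254.75
R² = Sxy²/(Sxx·Syy) = (-302.12)²/(375.26·254.75) = 0.954800

0.955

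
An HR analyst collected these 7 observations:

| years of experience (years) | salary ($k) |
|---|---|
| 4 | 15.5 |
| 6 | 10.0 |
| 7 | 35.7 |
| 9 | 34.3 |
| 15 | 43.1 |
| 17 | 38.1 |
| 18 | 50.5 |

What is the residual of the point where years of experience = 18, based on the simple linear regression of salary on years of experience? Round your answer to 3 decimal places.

n = 7, Σx = 76, Σy = 227.2, Σxy = 2883.8, Σx² = 1020
Sxx = Σx² − (Σx)²/n = 1020 − 825.142857 = 194.857143
Sxy = Σxy − (Σx)(Σy)/n = 2883.8 − 2466.742857 = 417.057143
b = Sxy/Sxx = 417.057143/194.857143 = 2.140323
a = ȳ − b·x̄ = 32.457143 − 2.140323·10.857143 = 9.219355
ŷ(18) = 9.219355 + 2.140323·18 = 47.745161
residual = y − ŷ = 50.5 − 47.745161 = 2.754839

2.755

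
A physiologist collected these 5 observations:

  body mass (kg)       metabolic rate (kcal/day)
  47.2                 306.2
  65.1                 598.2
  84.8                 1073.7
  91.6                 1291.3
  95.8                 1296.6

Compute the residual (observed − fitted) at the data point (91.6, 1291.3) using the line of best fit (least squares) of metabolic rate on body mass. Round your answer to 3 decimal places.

n = 5, Σx = 384.5, Σy = 4566, Σxy = 386942.58, Σx² = 31225.09
Sxx = Σx² − (Σx)²/n = 31225.09 − 29568.05 = 1657.04
Sxy = Σxy − (Σx)(Σy)/n = 386942.58 − 351125.4 = 35817.18
b = Sxy/Sxx = 35817.18/1657.04 = 21.615157
a = ȳ − b·x̄ = 913.2 − 21.615157·76.9 = -749.005585
ŷ(91.6) = -749.005585 + 21.615157·91.6 = 1230.942810
residual = y − ŷ = 1291.3 − 1230.942810 = 60.357190

60.357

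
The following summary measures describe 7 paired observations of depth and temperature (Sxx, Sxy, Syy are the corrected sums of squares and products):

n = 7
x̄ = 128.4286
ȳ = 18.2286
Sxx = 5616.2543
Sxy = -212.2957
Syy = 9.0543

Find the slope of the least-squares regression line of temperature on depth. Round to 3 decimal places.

b = Sxy/Sxx = -212.2957/5616.2543 = -0.037800

-0.038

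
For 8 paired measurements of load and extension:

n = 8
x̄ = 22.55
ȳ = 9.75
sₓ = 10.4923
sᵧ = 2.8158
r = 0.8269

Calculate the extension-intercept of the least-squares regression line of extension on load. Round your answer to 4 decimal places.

4.7458

b = r · sᵧ/sₓ = 0.8269 · 2.8158/10.4923 = 0.221914
a = ȳ − b·x̄ = 9.75 − 0.221914·22.55 = 4.745846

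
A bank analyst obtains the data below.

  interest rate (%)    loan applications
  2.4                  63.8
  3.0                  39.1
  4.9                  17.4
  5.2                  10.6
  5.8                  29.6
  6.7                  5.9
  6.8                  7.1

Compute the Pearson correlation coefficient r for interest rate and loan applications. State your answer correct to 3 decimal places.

n = 7, Σx = 34.8, Σy = 173.5, Σxy = 670.29, Σx² = 190.58, Σy² = 6975.75
Sxx = Σx² − (Σx)²/n = 190.58 − 173.005714 = 17.574286
Sxy = Σxy − (Σx)(Σy)/n = 670.29 − 862.542857 = -192.252857
Syy = Σy² − (Σy)²/n = 6975.75 − 4300.321429 = 2675.428571
r = Sxy/√(Sxx·Syy) = -192.252857/√(47018.746122) = -192.252857/216.838064 = -0.886620

-0.887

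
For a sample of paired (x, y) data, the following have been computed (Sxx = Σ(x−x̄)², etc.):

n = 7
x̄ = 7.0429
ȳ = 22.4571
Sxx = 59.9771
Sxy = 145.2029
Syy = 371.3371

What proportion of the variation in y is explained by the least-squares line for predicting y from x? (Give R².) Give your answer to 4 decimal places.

R² = Sxy²/(Sxx·Syy) = (145.2029)²/(59.9771·371.3371) = 0.946666

0.9467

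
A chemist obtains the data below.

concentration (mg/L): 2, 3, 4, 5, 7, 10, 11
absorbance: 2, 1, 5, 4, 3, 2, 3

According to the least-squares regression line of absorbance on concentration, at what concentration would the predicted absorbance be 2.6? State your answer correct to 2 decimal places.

n = 7, Σx = 42, Σy = 20, Σxy = 121, Σx² = 324
Sxx = Σx² − (Σx)²/n = 324 − 252 = 72
Sxy = Σxy − (Σx)(Σy)/n = 121 − 120 = 1
b = Sxy/Sxx = 1/72 = 0.013889
a = ȳ − b·x̄ = 2.857143 − 0.013889·6 = 2.773810
Set a + b·x = 2.6: x = (2.6 − 2.773810) / 0.013889 = -12.514286

-12.51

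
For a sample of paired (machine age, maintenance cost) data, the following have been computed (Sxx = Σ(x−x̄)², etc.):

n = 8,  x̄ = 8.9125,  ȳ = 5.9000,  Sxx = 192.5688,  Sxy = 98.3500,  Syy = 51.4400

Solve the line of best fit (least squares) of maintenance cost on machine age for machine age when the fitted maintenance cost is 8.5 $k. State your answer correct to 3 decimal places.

14.003

b = Sxy/Sxx = 98.35/192.5688 = 0.510727
a = ȳ − b·x̄ = 5.9 − 0.510727·8.9125 = 1.348150
Set a + b·x = 8.5: x = (8.5 − 1.348150) / 0.510727 = 14.003287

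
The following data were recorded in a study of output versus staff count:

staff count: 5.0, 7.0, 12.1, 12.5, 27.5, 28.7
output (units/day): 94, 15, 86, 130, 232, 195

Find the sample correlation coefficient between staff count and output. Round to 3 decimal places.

0.893

n = 6, Σx = 92.8, Σy = 752, Σxy = 15217.1, Σx² = 1956.6, Σy² = 125206
Sxx = Σx² − (Σx)²/n = 1956.6 − 1435.306667 = 521.293333
Sxy = Σxy − (Σx)(Σy)/n = 15217.1 − 11630.933333 = 3586.166667
Syy = Σy² − (Σy)²/n = 125206 − 94250.666667 = 30955.333333
r = Sxy/√(Sxx·Syy) = 3586.166667/√(16136808.897778) = 3586.166667/4017.064712 = 0.892733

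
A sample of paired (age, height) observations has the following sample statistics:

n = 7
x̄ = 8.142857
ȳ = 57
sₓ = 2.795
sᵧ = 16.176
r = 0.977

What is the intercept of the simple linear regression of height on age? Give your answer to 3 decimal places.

b = r · sᵧ/sₓ = 0.977 · 16.176/2.795 = 5.654366
a = ȳ − b·x̄ = 57 − 5.654366·8.142857 = 10.957309

10.957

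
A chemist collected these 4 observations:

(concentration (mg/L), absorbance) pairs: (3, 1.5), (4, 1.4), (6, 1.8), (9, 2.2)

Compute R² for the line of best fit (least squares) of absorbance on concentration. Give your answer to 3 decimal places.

n = 4, Σx = 22, Σy = 6.9, Σxy = 40.7, Σx² = 142, Σy² = 12.29
Sxx = Σx² − (Σx)²/n = 142 − 121 = 21
Sxy = Σxy − (Σx)(Σy)/n = 40.7 − 37.95 = 2.75
Syy = Σy² − (Σy)²/n = 12.29 − 11.9025 = 0.3875
R² = Sxy²/(Sxx·Syy) = (2.75)²/(21·0.3875) = 0.929339

0.929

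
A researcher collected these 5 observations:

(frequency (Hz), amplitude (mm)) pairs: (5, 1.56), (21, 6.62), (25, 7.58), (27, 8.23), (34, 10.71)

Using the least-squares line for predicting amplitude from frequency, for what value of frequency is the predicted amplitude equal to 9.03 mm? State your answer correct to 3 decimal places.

29.116

n = 5, Σx = 112, Σy = 34.7, Σxy = 922.67, Σx² = 2976
Sxx = Σx² − (Σx)²/n = 2976 − 2508.8 = 467.2
Sxy = Σxy − (Σx)(Σy)/n = 922.67 − 777.28 = 145.39
b = Sxy/Sxx = 145.39/467.2 = 0.311194
a = ȳ − b·x̄ = 6.94 − 0.311194·22.4 = -0.030753
Set a + b·x = 9.03: x = (9.03 − (-0.030753)) / 0.311194 = 29.116060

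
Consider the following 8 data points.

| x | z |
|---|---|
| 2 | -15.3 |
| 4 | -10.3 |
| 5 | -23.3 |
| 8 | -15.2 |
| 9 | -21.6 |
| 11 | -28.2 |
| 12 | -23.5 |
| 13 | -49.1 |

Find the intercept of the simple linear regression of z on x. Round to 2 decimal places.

n = 8, Σx = 64, Σy = -186.5, Σxy = -1734.8, Σx² = 624
Sxx = Σx² − (Σx)²/n = 624 − 512 = 112
Sxy = Σxy − (Σx)(Σy)/n = -1734.8 − (-1492) = -242.8
b = Sxy/Sxx = -242.8/112 = -2.167857
a = ȳ − b·x̄ = -23.3125 − (-2.167857)·8 = -5.969643

-5.97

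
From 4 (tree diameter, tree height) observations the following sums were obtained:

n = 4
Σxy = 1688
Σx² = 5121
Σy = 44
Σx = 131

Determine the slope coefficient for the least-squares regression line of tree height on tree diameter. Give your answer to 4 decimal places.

0.2973

Sxx = Σx² − (Σx)²/n = 5121 − 4290.25 = 830.75
Sxy = Σxy − (Σx)(Σy)/n = 1688 − 1441 = 247
b = Sxy/Sxx = 247/830.75 = 0.297322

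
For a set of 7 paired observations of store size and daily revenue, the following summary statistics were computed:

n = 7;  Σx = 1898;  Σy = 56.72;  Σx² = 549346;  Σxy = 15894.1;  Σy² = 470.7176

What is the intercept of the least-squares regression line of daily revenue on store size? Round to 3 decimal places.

4.082

Sxx = Σx² − (Σx)²/n = 549346 − 514629.142857 = 34716.857143
Sxy = Σxy − (Σx)(Σy)/n = 15894.1 − 15379.222857 = 514.877143
b = Sxy/Sxx = 514.877143/34716.857143 = 0.014831
a = ȳ − b·x̄ = 8.102857 − 0.014831·271.142857 = 4.081604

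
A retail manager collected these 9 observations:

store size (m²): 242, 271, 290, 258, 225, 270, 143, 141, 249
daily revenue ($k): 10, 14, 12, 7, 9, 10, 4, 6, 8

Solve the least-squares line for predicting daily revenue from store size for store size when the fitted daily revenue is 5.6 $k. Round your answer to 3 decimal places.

159.168

n = 9, Σx = 2089, Σy = 80, Σxy = 19635, Σx² = 508525
Sxx = Σx² − (Σx)²/n = 508525 − 484880.111111 = 23644.888889
Sxy = Σxy − (Σx)(Σy)/n = 19635 − 18568.888889 = 1066.111111
b = Sxy/Sxx = 1066.111111/23644.888889 = 0.045088
a = ȳ − b·x̄ = 8.888889 − 0.045088·232.111111 = -1.576639
Set a + b·x = 5.6: x = (5.6 − (-1.576639)) / 0.045088 = 159.168046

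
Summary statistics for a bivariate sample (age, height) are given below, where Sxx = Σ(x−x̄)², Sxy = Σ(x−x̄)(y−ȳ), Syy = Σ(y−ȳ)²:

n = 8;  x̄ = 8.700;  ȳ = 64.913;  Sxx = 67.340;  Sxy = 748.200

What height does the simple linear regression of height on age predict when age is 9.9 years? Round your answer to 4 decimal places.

b = Sxy/Sxx = 748.2/67.34 = 11.110781
a = ȳ − b·x̄ = 64.913 − 11.110781·8.7 = -31.750796
ŷ(9.9) = a + b·9.9 = -31.750796 + 11.110781·9.9 = 78.245937

78.2459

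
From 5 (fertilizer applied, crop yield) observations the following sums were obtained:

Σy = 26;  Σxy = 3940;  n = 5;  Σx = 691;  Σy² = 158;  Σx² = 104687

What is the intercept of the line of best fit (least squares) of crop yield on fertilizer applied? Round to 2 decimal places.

Sxx = Σx² − (Σx)²/n = 104687 − 95496.2 = 9190.8
Sxy = Σxy − (Σx)(Σy)/n = 3940 − 3593.2 = 346.8
b = Sxy/Sxx = 346.8/9190.8 = 0.037733
a = ȳ − b·x̄ = 5.2 − 0.037733·138.2 = -0.014754

-0.01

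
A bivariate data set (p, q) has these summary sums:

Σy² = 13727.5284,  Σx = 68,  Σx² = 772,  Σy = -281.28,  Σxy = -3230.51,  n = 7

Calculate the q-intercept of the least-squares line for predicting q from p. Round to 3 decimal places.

3.239

Sxx = Σx² − (Σx)²/n = 772 − 660.571429 = 111.428571
Sxy = Σxy − (Σx)(Σy)/n = -3230.51 − (-2732.434286) = -498.075714
b = Sxy/Sxx = -498.075714/111.428571 = -4.469910
a = ȳ − b·x̄ = -40.182857 − (-4.469910)·9.714286 = 3.239128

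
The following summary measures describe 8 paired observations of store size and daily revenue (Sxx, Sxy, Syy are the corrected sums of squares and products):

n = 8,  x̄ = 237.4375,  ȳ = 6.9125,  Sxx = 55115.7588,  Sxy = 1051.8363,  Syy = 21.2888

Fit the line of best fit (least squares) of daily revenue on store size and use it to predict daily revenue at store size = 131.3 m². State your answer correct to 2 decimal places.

4.89

b = Sxy/Sxx = 1051.8363/55115.7588 = 0.019084
a = ȳ − b·x̄ = 6.9125 − 0.019084·237.4375 = 2.381212
ŷ(131.3) = a + b·131.3 = 2.381212 + 0.019084·131.3 = 4.886958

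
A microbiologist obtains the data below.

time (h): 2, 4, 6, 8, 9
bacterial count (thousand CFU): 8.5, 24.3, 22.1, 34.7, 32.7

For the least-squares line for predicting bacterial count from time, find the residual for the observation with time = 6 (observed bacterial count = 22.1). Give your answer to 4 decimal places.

n = 5, Σx = 29, Σy = 122.3, Σxy = 818.7, Σx² = 201
Sxx = Σx² − (Σx)²/n = 201 − 168.2 = 32.8
Sxy = Σxy − (Σx)(Σy)/n = 818.7 − 709.34 = 109.36
b = Sxy/Sxx = 109.36/32.8 = 3.334146
a = ȳ − b·x̄ = 24.46 − 3.334146·5.8 = 5.121951
ŷ(6) = 5.121951 + 3.334146·6 = 25.126829
residual = y − ŷ = 22.1 − 25.126829 = -3.026829

-3.0268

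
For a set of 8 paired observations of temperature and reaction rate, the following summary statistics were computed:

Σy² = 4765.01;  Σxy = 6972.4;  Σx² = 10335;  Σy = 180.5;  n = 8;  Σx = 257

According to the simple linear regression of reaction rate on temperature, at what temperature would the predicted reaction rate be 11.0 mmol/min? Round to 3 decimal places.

Sxx = Σx² − (Σx)²/n = 10335 − 8256.125 = 2078.875
Sxy = Σxy − (Σx)(Σy)/n = 6972.4 − 5798.5625 = 1173.8375
b = Sxy/Sxx = 1173.8375/2078.875 = 0.564650
a = ȳ − b·x̄ = 22.5625 − 0.564650·32.125 = 4.423107
Set a + b·x = 11.0: x = (11.0 − 4.423107) / 0.564650 = 11.647726

11.648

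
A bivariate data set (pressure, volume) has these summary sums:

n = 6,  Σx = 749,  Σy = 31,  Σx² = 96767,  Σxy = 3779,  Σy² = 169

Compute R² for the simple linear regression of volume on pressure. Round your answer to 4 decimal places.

Sxx = Σx² − (Σx)²/n = 96767 − 93500.166667 = 3266.833333
Sxy = Σxy − (Σx)(Σy)/n = 3779 − 3869.833333 = -90.833333
Syy = Σy² − (Σy)²/n = 169 − 160.166667 = 8.833333
R² = Sxy²/(Sxx·Syy) = (-90.833333)²/(3266.833333·8.833333) = 0.285916

0.2859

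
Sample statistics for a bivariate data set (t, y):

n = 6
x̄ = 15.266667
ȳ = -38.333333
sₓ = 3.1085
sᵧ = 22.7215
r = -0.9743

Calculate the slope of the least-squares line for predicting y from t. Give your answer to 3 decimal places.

b = r · sᵧ/sₓ = -0.9743 · 22.7215/3.1085 = -7.121621

-7.122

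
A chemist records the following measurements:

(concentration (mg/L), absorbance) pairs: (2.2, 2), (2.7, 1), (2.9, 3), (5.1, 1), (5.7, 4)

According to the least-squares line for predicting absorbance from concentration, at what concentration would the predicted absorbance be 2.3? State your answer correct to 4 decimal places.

n = 5, Σx = 18.6, Σy = 11, Σxy = 43.7, Σx² = 79.04
Sxx = Σx² − (Σx)²/n = 79.04 − 69.192 = 9.848
Sxy = Σxy − (Σx)(Σy)/n = 43.7 − 40.92 = 2.78
b = Sxy/Sxx = 2.78/9.848 = 0.282291
a = ȳ − b·x̄ = 2.2 − 0.282291·3.72 = 1.149878
Set a + b·x = 2.3: x = (2.3 − 1.149878) / 0.282291 = 4.074245

4.0742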